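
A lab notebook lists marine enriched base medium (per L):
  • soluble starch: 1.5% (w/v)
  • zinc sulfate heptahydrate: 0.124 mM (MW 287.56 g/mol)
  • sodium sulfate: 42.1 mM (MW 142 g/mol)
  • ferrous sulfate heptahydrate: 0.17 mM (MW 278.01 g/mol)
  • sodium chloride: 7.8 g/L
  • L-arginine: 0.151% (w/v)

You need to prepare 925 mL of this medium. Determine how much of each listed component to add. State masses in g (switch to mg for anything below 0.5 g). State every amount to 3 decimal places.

Scale factor relative to 1 L: 0.925.
soluble starch: 1.5 g per 100 mL × 925 mL ÷ 100 = 13.875 g
zinc sulfate heptahydrate: 0.124 mmol/L × 287.56 mg/mmol × 0.925 L = 32.983 mg
sodium sulfate: 42.1 mmol/L × 142 g/mol × 0.925 L ÷ 1000 = 5.530 g
ferrous sulfate heptahydrate: 0.17 mmol/L × 278.01 mg/mmol × 0.925 L = 43.717 mg
sodium chloride: 7.8 g/L × 0.925 L = 7.215 g
L-arginine: 0.151% w/v = 1.51 g/L → 1.51 × 0.925 L = 1.397 g

soluble starch 13.875 g; zinc sulfate heptahydrate 32.983 mg; sodium sulfate 5.530 g; ferrous sulfate heptahydrate 43.717 mg; sodium chloride 7.215 g; L-arginine 1.397 g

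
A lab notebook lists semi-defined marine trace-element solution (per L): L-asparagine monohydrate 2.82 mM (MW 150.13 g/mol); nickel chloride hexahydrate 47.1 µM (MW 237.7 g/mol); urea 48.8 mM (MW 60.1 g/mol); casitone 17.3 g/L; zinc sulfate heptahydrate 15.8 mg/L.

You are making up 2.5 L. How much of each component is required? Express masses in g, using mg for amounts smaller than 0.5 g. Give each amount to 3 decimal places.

Scale factor relative to 1 L: 2.5.
L-asparagine monohydrate: 2.82 mmol/L × 150.13 g/mol × 2.5 L ÷ 1000 = 1.058 g
nickel chloride hexahydrate: 47.1 µmol/L × 237.7 g/mol × 2.5 L ÷ 1000 = 27.989 mg
urea: 48.8 mmol/L × 60.1 g/mol × 2.5 L ÷ 1000 = 7.332 g
casitone: 17.3 g/L × 2.5 L = 43.250 g
zinc sulfate heptahydrate: 15.8 mg/L × 2.5 L = 39.500 mg

L-asparagine monohydrate 1.058 g; nickel chloride hexahydrate 27.989 mg; urea 7.332 g; casitone 43.250 g; zinc sulfate heptahydrate 39.500 mg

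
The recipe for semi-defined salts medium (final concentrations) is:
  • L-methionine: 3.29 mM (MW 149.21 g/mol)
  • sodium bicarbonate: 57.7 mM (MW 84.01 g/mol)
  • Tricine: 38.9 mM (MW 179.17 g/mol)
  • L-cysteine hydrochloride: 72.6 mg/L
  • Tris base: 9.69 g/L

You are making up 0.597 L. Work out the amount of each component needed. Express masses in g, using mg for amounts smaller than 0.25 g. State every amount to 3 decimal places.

L-methionine 0.293 g; sodium bicarbonate 2.894 g; Tricine 4.161 g; L-cysteine hydrochloride 43.342 mg; Tris base 5.785 g

Working volume: 0.597 L.
L-methionine: 3.29 mmol/L × 149.21 g/mol × 0.597 L ÷ 1000 = 0.293 g
sodium bicarbonate: 57.7 mmol/L × 84.01 g/mol × 0.597 L ÷ 1000 = 2.894 g
Tricine: 38.9 mmol/L × 179.17 g/mol × 0.597 L ÷ 1000 = 4.161 g
L-cysteine hydrochloride: 72.6 mg/L × 0.597 L = 43.342 mg
Tris base: 9.69 g/L × 0.597 L = 5.785 g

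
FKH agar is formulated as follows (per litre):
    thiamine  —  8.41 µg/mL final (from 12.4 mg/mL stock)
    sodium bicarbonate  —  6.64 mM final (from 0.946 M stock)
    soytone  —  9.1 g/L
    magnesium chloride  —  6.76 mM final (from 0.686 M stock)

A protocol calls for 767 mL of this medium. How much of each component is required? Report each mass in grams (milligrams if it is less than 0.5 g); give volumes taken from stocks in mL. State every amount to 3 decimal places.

Working volume: 767 mL = 0.767 L.
thiamine: V = C2·V2/C1 = 8.41 µg/mL × 767 mL ÷ 12400 µg/mL = 0.520 mL
sodium bicarbonate: C1V1 = C2V2 → 6.64 mM × 767 mL ÷ 946 mM = 5.384 mL
soytone: 9.1 g/L × 0.767 L = 6.980 g
magnesium chloride: dilute stock: 6.76 mM × 767 mL ÷ 686 mM = 7.558 mL

thiamine 0.520 mL; sodium bicarbonate 5.384 mL; soytone 6.980 g; magnesium chloride 7.558 mL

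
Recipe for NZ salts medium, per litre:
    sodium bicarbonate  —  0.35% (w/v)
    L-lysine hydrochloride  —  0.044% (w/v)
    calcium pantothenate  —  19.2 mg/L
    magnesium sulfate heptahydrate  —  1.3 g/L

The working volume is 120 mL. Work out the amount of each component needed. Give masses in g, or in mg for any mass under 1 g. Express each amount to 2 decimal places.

Scale factor relative to 1 L: 0.12.
sodium bicarbonate: 0.35 g per 100 mL × 120 mL ÷ 100 = 0.42 g = 420.00 mg
L-lysine hydrochloride: 0.044 g per 100 mL × 120 mL ÷ 100 = 0.0528 g = 52.80 mg
calcium pantothenate: 19.2 mg/L × 0.12 L = 2.30 mg
magnesium sulfate heptahydrate: 1.3 g/L × 0.12 L = 0.156 g = 156.00 mg

sodium bicarbonate 420.00 mg; L-lysine hydrochloride 52.80 mg; calcium pantothenate 2.30 mg; magnesium sulfate heptahydrate 156.00 mg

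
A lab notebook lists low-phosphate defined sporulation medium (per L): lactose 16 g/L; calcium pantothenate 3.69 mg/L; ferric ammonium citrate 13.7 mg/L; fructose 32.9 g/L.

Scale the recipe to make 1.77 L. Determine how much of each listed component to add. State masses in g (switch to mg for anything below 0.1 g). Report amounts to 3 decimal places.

lactose 28.320 g; calcium pantothenate 6.531 mg; ferric ammonium citrate 24.249 mg; fructose 58.233 g

Scale factor relative to 1 L: 1.77.
lactose: 16 g/L × 1.77 L = 28.320 g
calcium pantothenate: 3.69 mg/L × 1.77 L = 6.531 mg
ferric ammonium citrate: 13.7 mg/L × 1.77 L = 24.249 mg
fructose: 32.9 g/L × 1.77 L = 58.233 g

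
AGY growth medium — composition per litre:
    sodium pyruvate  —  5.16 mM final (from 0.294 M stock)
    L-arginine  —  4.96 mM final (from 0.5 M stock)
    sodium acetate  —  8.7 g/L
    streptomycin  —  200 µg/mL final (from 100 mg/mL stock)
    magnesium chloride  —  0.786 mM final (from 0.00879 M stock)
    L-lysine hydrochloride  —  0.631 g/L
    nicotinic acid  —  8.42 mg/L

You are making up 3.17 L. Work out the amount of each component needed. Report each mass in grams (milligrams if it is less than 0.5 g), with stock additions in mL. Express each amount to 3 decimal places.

Scale factor relative to 1 L: 3.17.
sodium pyruvate: C1V1 = C2V2 → 5.16 mM × 3170 mL ÷ 294 mM = 55.637 mL
L-arginine: V = C2·V2/C1 = 4.96 mM × 3170 mL ÷ 500 mM = 31.446 mL
sodium acetate: 8.7 g/L × 3.17 L = 27.579 g
streptomycin: dilute stock: 200 µg/mL × 3170 mL ÷ 100000 µg/mL = 6.340 mL
magnesium chloride: V = C2·V2/C1 = 0.786 mM × 3170 mL ÷ 8.79 mM = 283.461 mL
L-lysine hydrochloride: 0.631 g/L × 3.17 L = 2.000 g
nicotinic acid: 8.42 mg/L × 3.17 L = 26.691 mg

sodium pyruvate 55.637 mL; L-arginine 31.446 mL; sodium acetate 27.579 g; streptomycin 6.340 mL; magnesium chloride 283.461 mL; L-lysine hydrochloride 2.000 g; nicotinic acid 26.691 mg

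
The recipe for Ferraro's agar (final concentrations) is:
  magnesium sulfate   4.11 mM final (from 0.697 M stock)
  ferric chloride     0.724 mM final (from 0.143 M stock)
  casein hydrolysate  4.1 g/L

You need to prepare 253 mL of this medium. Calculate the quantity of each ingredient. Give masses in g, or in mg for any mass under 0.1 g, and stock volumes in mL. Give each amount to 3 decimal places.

Working volume: 253 mL = 0.253 L.
magnesium sulfate: C1V1 = C2V2 → 4.11 mM × 253 mL ÷ 697 mM = 1.492 mL
ferric chloride: C1V1 = C2V2 → 0.724 mM × 253 mL ÷ 143 mM = 1.281 mL
casein hydrolysate: 4.1 g/L × 0.253 L = 1.037 g

magnesium sulfate 1.492 mL; ferric chloride 1.281 mL; casein hydrolysate 1.037 g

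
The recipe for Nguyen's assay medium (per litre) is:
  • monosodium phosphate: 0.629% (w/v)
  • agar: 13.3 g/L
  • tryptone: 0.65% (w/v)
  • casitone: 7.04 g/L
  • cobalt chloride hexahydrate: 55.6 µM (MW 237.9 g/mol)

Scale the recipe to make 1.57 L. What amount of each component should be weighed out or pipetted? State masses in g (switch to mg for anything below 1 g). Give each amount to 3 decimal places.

Working volume: 1.57 L.
monosodium phosphate: 0.629% w/v = 6.29 g/L → 6.29 × 1.57 L = 9.875 g
agar: 13.3 g/L × 1.57 L = 20.881 g
tryptone: 0.65 g per 100 mL × 1570 mL ÷ 100 = 10.205 g
casitone: 7.04 g/L × 1.57 L = 11.053 g
cobalt chloride hexahydrate: 55.6 µmol/L × 237.9 g/mol × 1.57 L ÷ 1000 = 20.767 mg

monosodium phosphate 9.875 g; agar 20.881 g; tryptone 10.205 g; casitone 11.053 g; cobalt chloride hexahydrate 20.767 mg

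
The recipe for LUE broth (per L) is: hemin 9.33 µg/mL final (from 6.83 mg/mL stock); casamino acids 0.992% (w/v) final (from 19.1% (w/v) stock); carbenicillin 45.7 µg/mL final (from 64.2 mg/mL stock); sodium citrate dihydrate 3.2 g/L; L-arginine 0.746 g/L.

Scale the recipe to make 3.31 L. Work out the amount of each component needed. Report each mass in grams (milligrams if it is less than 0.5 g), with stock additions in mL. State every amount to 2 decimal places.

hemin 4.52 mL; casamino acids 171.91 mL; carbenicillin 2.36 mL; sodium citrate dihydrate 10.59 g; L-arginine 2.47 g

Scale factor relative to 1 L: 3.31.
hemin: dilute stock: 9.33 µg/mL × 3310 mL ÷ 6830 µg/mL = 4.52 mL
casamino acids: dilute stock: 0.992% ÷ 19.1% × 3310 mL = 171.91 mL
carbenicillin: dilute stock: 45.7 µg/mL × 3310 mL ÷ 64200 µg/mL = 2.36 mL
sodium citrate dihydrate: 3.2 g/L × 3.31 L = 10.59 g
L-arginine: 0.746 g/L × 3.31 L = 2.47 g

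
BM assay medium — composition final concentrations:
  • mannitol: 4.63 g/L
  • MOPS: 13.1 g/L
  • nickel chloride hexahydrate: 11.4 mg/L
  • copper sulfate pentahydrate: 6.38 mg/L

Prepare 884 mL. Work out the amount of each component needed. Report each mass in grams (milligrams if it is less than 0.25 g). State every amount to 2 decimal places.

Target volume = 884 mL = 0.884 L.
mannitol: 4.63 g/L × 0.884 L = 4.09 g
MOPS: 13.1 g/L × 0.884 L = 11.58 g
nickel chloride hexahydrate: 11.4 mg/L × 0.884 L = 10.08 mg
copper sulfate pentahydrate: 6.38 mg/L × 0.884 L = 5.64 mg

mannitol 4.09 g; MOPS 11.58 g; nickel chloride hexahydrate 10.08 mg; copper sulfate pentahydrate 5.64 mg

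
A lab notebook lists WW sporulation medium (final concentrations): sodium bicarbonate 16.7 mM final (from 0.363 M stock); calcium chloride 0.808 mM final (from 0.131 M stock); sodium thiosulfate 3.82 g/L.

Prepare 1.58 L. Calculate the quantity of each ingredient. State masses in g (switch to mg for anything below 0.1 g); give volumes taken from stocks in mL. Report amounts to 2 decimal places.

Working volume: 1.58 L.
sodium bicarbonate: V = C2·V2/C1 = 16.7 mM × 1580 mL ÷ 363 mM = 72.69 mL
calcium chloride: V = C2·V2/C1 = 0.808 mM × 1580 mL ÷ 131 mM = 9.75 mL
sodium thiosulfate: 3.82 g/L × 1.58 L = 6.04 g

sodium bicarbonate 72.69 mL; calcium chloride 9.75 mL; sodium thiosulfate 6.04 g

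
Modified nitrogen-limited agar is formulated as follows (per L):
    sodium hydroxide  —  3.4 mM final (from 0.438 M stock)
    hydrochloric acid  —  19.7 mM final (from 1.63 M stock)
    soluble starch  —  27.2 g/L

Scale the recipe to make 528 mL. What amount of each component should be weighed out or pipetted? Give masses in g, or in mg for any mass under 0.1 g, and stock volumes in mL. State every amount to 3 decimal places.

sodium hydroxide 4.099 mL; hydrochloric acid 6.381 mL; soluble starch 14.362 g

Target volume = 528 mL = 0.528 L.
sodium hydroxide: dilute stock: 3.4 mM × 528 mL ÷ 438 mM = 4.099 mL
hydrochloric acid: V = C2·V2/C1 = 19.7 mM × 528 mL ÷ 1630 mM = 6.381 mL
soluble starch: 27.2 g/L × 0.528 L = 14.362 g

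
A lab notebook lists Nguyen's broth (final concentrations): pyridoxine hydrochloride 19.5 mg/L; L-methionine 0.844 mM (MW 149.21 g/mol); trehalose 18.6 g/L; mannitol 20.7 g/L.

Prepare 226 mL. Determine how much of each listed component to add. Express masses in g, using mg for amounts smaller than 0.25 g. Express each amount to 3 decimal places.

Working volume: 226 mL = 0.226 L.
pyridoxine hydrochloride: 19.5 mg/L × 0.226 L = 4.407 mg
L-methionine: 0.844 mmol/L × 149.21 mg/mmol × 0.226 L = 28.461 mg
trehalose: 18.6 g/L × 0.226 L = 4.204 g
mannitol: 20.7 g/L × 0.226 L = 4.678 g

pyridoxine hydrochloride 4.407 mg; L-methionine 28.461 mg; trehalose 4.204 g; mannitol 4.678 g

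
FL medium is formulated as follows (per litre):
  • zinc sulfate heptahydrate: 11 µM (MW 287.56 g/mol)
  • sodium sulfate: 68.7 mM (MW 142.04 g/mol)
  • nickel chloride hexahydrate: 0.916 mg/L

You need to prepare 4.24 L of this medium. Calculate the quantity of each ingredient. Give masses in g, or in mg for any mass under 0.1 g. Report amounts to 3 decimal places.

Scale factor relative to 1 L: 4.24.
zinc sulfate heptahydrate: 11 µmol/L × 287.56 g/mol × 4.24 L ÷ 1000 = 13.412 mg
sodium sulfate: 68.7 mmol/L × 142.04 g/mol × 4.24 L ÷ 1000 = 41.375 g
nickel chloride hexahydrate: 0.916 mg/L × 4.24 L = 3.884 mg

zinc sulfate heptahydrate 13.412 mg; sodium sulfate 41.375 g; nickel chloride hexahydrate 3.884 mg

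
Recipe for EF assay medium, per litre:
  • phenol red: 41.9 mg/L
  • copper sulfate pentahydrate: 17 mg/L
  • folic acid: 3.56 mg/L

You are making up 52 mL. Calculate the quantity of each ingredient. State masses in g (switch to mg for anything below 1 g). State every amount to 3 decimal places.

phenol red 2.179 mg; copper sulfate pentahydrate 0.884 mg; folic acid 0.185 mg

Working volume: 52 mL = 0.052 L.
phenol red: 41.9 mg/L × 0.052 L = 2.179 mg
copper sulfate pentahydrate: 17 mg/L × 0.052 L = 0.884 mg
folic acid: 3.56 mg/L × 0.052 L = 0.185 mg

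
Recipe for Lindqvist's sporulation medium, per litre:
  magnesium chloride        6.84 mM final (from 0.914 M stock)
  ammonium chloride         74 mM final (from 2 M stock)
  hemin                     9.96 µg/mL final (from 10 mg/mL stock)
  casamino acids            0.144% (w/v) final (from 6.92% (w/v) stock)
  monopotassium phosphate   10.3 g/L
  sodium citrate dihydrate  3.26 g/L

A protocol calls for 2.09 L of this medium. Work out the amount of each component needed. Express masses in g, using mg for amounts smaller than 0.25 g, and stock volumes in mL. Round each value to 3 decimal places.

magnesium chloride 15.641 mL; ammonium chloride 77.330 mL; hemin 2.082 mL; casamino acids 43.491 mL; monopotassium phosphate 21.527 g; sodium citrate dihydrate 6.813 g

Working volume: 2.09 L.
magnesium chloride: C1V1 = C2V2 → 6.84 mM × 2090 mL ÷ 914 mM = 15.641 mL
ammonium chloride: V = C2·V2/C1 = 74 mM × 2090 mL ÷ 2000 mM = 77.330 mL
hemin: C1V1 = C2V2 → 9.96 µg/mL × 2090 mL ÷ 10000 µg/mL = 2.082 mL
casamino acids: C1V1 = C2V2 → 0.144% ÷ 6.92% × 2090 mL = 43.491 mL
monopotassium phosphate: 10.3 g/L × 2.09 L = 21.527 g
sodium citrate dihydrate: 3.26 g/L × 2.09 L = 6.813 g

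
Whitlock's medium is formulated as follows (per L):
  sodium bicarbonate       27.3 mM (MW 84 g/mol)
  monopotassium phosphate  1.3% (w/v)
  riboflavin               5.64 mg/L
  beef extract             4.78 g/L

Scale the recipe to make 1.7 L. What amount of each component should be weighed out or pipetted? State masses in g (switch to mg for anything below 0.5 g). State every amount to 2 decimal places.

Working volume: 1.7 L.
sodium bicarbonate: 27.3 mmol/L × 84 g/mol × 1.7 L ÷ 1000 = 3.90 g
monopotassium phosphate: 1.3 g per 100 mL × 1700 mL ÷ 100 = 22.10 g
riboflavin: 5.64 mg/L × 1.7 L = 9.59 mg
beef extract: 4.78 g/L × 1.7 L = 8.13 g

sodium bicarbonate 3.90 g; monopotassium phosphate 22.10 g; riboflavin 9.59 mg; beef extract 8.13 g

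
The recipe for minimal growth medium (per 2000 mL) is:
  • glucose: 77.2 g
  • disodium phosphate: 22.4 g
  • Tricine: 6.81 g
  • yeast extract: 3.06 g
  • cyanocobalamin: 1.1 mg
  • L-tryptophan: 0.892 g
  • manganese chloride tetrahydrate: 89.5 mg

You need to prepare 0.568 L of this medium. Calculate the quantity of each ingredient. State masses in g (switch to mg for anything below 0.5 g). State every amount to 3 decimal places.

glucose 21.925 g; disodium phosphate 6.362 g; Tricine 1.934 g; yeast extract 0.869 g; cyanocobalamin 0.312 mg; L-tryptophan 253.328 mg; manganese chloride tetrahydrate 25.418 mg

Ratio of target to recipe volume: 568 / 2000 = 0.284.
glucose: 77.2 g × (568 mL / 2000 mL) = 21.925 g
disodium phosphate: 22.4 g × (568 mL / 2000 mL) = 6.362 g
Tricine: 6.81 g × (568 mL / 2000 mL) = 1.934 g
yeast extract: 3.06 g × (568 mL / 2000 mL) = 0.869 g
cyanocobalamin: 1.1 mg × (568 mL / 2000 mL) = 0.312 mg
L-tryptophan: 0.892 g × (568 mL / 2000 mL) = 0.253328 g = 253.328 mg
manganese chloride tetrahydrate: 89.5 mg × (568 mL / 2000 mL) = 25.418 mg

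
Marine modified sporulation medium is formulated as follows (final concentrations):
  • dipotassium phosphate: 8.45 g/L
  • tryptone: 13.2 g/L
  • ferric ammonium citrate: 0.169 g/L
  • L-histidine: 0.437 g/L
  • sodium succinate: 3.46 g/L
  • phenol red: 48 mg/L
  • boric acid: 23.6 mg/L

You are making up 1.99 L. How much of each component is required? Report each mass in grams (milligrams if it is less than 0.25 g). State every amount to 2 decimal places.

Working volume: 1.99 L.
dipotassium phosphate: 8.45 g/L × 1.99 L = 16.82 g
tryptone: 13.2 g/L × 1.99 L = 26.27 g
ferric ammonium citrate: 0.169 g/L × 1.99 L = 0.34 g
L-histidine: 0.437 g/L × 1.99 L = 0.87 g
sodium succinate: 3.46 g/L × 1.99 L = 6.89 g
phenol red: 48 mg/L × 1.99 L = 95.52 mg
boric acid: 23.6 mg/L × 1.99 L = 46.96 mg

dipotassium phosphate 16.82 g; tryptone 26.27 g; ferric ammonium citrate 0.34 g; L-histidine 0.87 g; sodium succinate 6.89 g; phenol red 95.52 mg; boric acid 46.96 mg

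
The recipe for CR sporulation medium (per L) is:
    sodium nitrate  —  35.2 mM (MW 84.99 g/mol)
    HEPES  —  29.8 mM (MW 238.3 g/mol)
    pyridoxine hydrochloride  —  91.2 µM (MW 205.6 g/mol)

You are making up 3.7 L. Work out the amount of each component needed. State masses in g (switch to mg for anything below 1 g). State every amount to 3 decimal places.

sodium nitrate 11.069 g; HEPES 26.275 g; pyridoxine hydrochloride 69.378 mg

Working volume: 3.7 L.
sodium nitrate: 35.2 mmol/L × 84.99 g/mol × 3.7 L ÷ 1000 = 11.069 g
HEPES: 29.8 mmol/L × 238.3 g/mol × 3.7 L ÷ 1000 = 26.275 g
pyridoxine hydrochloride: 91.2 µmol/L × 205.6 g/mol × 3.7 L ÷ 1000 = 69.378 mg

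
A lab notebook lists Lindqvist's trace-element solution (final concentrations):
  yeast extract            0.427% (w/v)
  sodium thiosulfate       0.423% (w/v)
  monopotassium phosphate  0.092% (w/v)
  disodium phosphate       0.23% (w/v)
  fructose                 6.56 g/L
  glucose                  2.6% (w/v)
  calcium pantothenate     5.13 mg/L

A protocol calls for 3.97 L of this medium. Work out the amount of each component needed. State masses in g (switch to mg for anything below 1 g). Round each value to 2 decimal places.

Working volume: 3.97 L.
yeast extract: 0.427 g per 100 mL × 3970 mL ÷ 100 = 16.95 g
sodium thiosulfate: 0.423% w/v = 4.23 g/L → 4.23 × 3.97 L = 16.79 g
monopotassium phosphate: 0.092 g per 100 mL × 3970 mL ÷ 100 = 3.65 g
disodium phosphate: 0.23 g per 100 mL × 3970 mL ÷ 100 = 9.13 g
fructose: 6.56 g/L × 3.97 L = 26.04 g
glucose: 2.6 g per 100 mL × 3970 mL ÷ 100 = 103.22 g
calcium pantothenate: 5.13 mg/L × 3.97 L = 20.37 mg

yeast extract 16.95 g; sodium thiosulfate 16.79 g; monopotassium phosphate 3.65 g; disodium phosphate 9.13 g; fructose 26.04 g; glucose 103.22 g; calcium pantothenate 20.37 mg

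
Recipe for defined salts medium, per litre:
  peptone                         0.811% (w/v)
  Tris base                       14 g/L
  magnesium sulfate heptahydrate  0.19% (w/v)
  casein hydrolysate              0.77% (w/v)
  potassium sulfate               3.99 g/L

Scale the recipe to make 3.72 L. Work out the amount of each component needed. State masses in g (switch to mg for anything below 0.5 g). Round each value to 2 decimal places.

Scale factor relative to 1 L: 3.72.
peptone: 0.811 g per 100 mL × 3720 mL ÷ 100 = 30.17 g
Tris base: 14 g/L × 3.72 L = 52.08 g
magnesium sulfate heptahydrate: 0.19% w/v = 1.9 g/L → 1.9 × 3.72 L = 7.07 g
casein hydrolysate: 0.77% w/v = 7.7 g/L → 7.7 × 3.72 L = 28.64 g
potassium sulfate: 3.99 g/L × 3.72 L = 14.84 g

peptone 30.17 g; Tris base 52.08 g; magnesium sulfate heptahydrate 7.07 g; casein hydrolysate 28.64 g; potassium sulfate 14.84 g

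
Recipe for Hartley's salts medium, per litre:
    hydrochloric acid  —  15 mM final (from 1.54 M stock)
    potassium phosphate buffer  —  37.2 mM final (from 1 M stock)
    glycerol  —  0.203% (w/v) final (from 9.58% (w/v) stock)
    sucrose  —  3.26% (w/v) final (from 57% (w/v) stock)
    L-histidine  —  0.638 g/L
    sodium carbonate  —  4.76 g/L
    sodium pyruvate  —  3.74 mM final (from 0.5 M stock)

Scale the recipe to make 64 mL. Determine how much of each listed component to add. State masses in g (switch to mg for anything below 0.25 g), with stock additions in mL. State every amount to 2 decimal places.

Working volume: 64 mL = 0.064 L.
hydrochloric acid: dilute stock: 15 mM × 64 mL ÷ 1540 mM = 0.62 mL
potassium phosphate buffer: dilute stock: 37.2 mM × 64 mL ÷ 1000 mM = 2.38 mL
glycerol: dilute stock: 0.203% ÷ 9.58% × 64 mL = 1.36 mL
sucrose: V = C2·V2/C1 = 3.26% ÷ 57% × 64 mL = 3.66 mL
L-histidine: 0.638 g/L × 0.064 L = 0.040832 g = 40.83 mg
sodium carbonate: 4.76 g/L × 0.064 L = 0.30 g
sodium pyruvate: dilute stock: 3.74 mM × 64 mL ÷ 500 mM = 0.48 mL

hydrochloric acid 0.62 mL; potassium phosphate buffer 2.38 mL; glycerol 1.36 mL; sucrose 3.66 mL; L-histidine 40.83 mg; sodium carbonate 0.30 g; sodium pyruvate 0.48 mL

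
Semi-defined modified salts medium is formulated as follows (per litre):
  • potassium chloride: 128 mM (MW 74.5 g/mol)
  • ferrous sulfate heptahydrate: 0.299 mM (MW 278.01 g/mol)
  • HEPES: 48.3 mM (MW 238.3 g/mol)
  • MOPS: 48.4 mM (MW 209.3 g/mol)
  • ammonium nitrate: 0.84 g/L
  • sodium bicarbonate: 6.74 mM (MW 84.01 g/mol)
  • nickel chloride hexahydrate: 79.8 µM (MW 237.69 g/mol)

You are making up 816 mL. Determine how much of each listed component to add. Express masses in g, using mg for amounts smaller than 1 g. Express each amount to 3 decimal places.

Target volume = 816 mL = 0.816 L.
potassium chloride: 128 mmol/L × 74.5 g/mol × 0.816 L ÷ 1000 = 7.781 g
ferrous sulfate heptahydrate: 0.299 mmol/L × 278.01 mg/mmol × 0.816 L = 67.830 mg
HEPES: 48.3 mmol/L × 238.3 g/mol × 0.816 L ÷ 1000 = 9.392 g
MOPS: 48.4 mmol/L × 209.3 g/mol × 0.816 L ÷ 1000 = 8.266 g
ammonium nitrate: 0.84 g/L × 0.816 L = 0.68544 g = 685.440 mg
sodium bicarbonate: 6.74 mmol/L × 84.01 mg/mmol × 0.816 L = 462.042 mg
nickel chloride hexahydrate: 79.8 µmol/L × 237.69 g/mol × 0.816 L ÷ 1000 = 15.478 mg

potassium chloride 7.781 g; ferrous sulfate heptahydrate 67.830 mg; HEPES 9.392 g; MOPS 8.266 g; ammonium nitrate 685.440 mg; sodium bicarbonate 462.042 mg; nickel chloride hexahydrate 15.478 mg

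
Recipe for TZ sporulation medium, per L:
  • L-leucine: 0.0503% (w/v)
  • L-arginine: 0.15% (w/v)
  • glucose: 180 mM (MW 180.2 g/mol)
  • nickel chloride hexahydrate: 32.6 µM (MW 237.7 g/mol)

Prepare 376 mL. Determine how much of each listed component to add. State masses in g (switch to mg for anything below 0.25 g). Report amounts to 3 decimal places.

L-leucine 189.128 mg; L-arginine 0.564 g; glucose 12.196 g; nickel chloride hexahydrate 2.914 mg

Working volume: 376 mL = 0.376 L.
L-leucine: 0.0503% w/v = 0.503 g/L → 0.503 × 0.376 L = 0.189128 g = 189.128 mg
L-arginine: 0.15 g per 100 mL × 376 mL ÷ 100 = 0.564 g
glucose: 180 mmol/L × 180.2 g/mol × 0.376 L ÷ 1000 = 12.196 g
nickel chloride hexahydrate: 32.6 µmol/L × 237.7 g/mol × 0.376 L ÷ 1000 = 2.914 mg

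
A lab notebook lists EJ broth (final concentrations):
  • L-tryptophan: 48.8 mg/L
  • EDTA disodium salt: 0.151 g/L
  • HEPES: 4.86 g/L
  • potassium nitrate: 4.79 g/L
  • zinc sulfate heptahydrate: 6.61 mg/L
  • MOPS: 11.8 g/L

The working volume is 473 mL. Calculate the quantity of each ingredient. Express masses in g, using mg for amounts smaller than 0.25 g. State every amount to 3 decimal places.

Target volume = 473 mL = 0.473 L.
L-tryptophan: 48.8 mg/L × 0.473 L = 23.082 mg
EDTA disodium salt: 0.151 g/L × 0.473 L = 0.071423 g = 71.423 mg
HEPES: 4.86 g/L × 0.473 L = 2.299 g
potassium nitrate: 4.79 g/L × 0.473 L = 2.266 g
zinc sulfate heptahydrate: 6.61 mg/L × 0.473 L = 3.127 mg
MOPS: 11.8 g/L × 0.473 L = 5.581 g

L-tryptophan 23.082 mg; EDTA disodium salt 71.423 mg; HEPES 2.299 g; potassium nitrate 2.266 g; zinc sulfate heptahydrate 3.127 mg; MOPS 5.581 g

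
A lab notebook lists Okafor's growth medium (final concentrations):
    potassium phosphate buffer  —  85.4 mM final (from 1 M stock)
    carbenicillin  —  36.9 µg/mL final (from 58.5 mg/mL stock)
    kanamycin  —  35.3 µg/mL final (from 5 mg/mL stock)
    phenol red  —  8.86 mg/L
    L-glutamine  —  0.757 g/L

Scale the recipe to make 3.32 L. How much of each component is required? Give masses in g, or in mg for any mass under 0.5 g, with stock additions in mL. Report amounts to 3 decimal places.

potassium phosphate buffer 283.528 mL; carbenicillin 2.094 mL; kanamycin 23.439 mL; phenol red 29.415 mg; L-glutamine 2.513 g

Scale factor relative to 1 L: 3.32.
potassium phosphate buffer: dilute stock: 85.4 mM × 3320 mL ÷ 1000 mM = 283.528 mL
carbenicillin: C1V1 = C2V2 → 36.9 µg/mL × 3320 mL ÷ 58500 µg/mL = 2.094 mL
kanamycin: V = C2·V2/C1 = 35.3 µg/mL × 3320 mL ÷ 5000 µg/mL = 23.439 mL
phenol red: 8.86 mg/L × 3.32 L = 29.415 mg
L-glutamine: 0.757 g/L × 3.32 L = 2.513 g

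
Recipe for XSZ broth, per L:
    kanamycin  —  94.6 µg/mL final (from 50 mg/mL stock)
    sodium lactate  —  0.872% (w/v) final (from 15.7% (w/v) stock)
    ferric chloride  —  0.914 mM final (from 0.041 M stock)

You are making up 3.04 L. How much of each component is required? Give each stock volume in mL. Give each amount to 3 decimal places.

kanamycin 5.752 mL; sodium lactate 168.846 mL; ferric chloride 67.770 mL

Working volume: 3.04 L.
kanamycin: V = C2·V2/C1 = 94.6 µg/mL × 3040 mL ÷ 50000 µg/mL = 5.752 mL
sodium lactate: C1V1 = C2V2 → 0.872% ÷ 15.7% × 3040 mL = 168.846 mL
ferric chloride: C1V1 = C2V2 → 0.914 mM × 3040 mL ÷ 41 mM = 67.770 mL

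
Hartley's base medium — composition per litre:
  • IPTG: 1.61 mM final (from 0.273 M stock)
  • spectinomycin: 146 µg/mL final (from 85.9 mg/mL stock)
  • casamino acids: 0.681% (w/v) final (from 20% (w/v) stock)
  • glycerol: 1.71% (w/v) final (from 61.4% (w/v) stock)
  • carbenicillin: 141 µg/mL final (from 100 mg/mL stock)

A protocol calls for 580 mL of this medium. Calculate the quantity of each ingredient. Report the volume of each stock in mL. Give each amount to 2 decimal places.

IPTG 3.42 mL; spectinomycin 0.99 mL; casamino acids 19.75 mL; glycerol 16.15 mL; carbenicillin 0.82 mL

Working volume: 580 mL = 0.58 L.
IPTG: dilute stock: 1.61 mM × 580 mL ÷ 273 mM = 3.42 mL
spectinomycin: C1V1 = C2V2 → 146 µg/mL × 580 mL ÷ 85900 µg/mL = 0.99 mL
casamino acids: V = C2·V2/C1 = 0.681% ÷ 20% × 580 mL = 19.75 mL
glycerol: V = C2·V2/C1 = 1.71% ÷ 61.4% × 580 mL = 16.15 mL
carbenicillin: dilute stock: 141 µg/mL × 580 mL ÷ 100000 µg/mL = 0.82 mL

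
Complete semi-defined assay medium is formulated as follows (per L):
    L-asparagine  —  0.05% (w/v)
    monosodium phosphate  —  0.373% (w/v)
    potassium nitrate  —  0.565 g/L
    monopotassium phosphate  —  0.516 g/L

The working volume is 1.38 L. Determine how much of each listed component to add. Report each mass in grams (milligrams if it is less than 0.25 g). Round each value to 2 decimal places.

L-asparagine 0.69 g; monosodium phosphate 5.15 g; potassium nitrate 0.78 g; monopotassium phosphate 0.71 g

Scale factor relative to 1 L: 1.38.
L-asparagine: 0.05 g per 100 mL × 1380 mL ÷ 100 = 0.69 g
monosodium phosphate: 0.373% w/v = 3.73 g/L → 3.73 × 1.38 L = 5.15 g
potassium nitrate: 0.565 g/L × 1.38 L = 0.78 g
monopotassium phosphate: 0.516 g/L × 1.38 L = 0.71 g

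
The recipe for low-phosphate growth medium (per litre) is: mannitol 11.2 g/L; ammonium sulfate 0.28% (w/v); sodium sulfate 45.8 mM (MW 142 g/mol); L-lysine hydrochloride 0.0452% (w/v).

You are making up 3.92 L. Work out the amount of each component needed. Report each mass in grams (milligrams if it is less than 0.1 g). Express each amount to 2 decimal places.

Scale factor relative to 1 L: 3.92.
mannitol: 11.2 g/L × 3.92 L = 43.90 g
ammonium sulfate: 0.28% w/v = 2.8 g/L → 2.8 × 3.92 L = 10.98 g
sodium sulfate: 45.8 mmol/L × 142 g/mol × 3.92 L ÷ 1000 = 25.49 g
L-lysine hydrochloride: 0.0452% w/v = 0.452 g/L → 0.452 × 3.92 L = 1.77 g

mannitol 43.90 g; ammonium sulfate 10.98 g; sodium sulfate 25.49 g; L-lysine hydrochloride 1.77 g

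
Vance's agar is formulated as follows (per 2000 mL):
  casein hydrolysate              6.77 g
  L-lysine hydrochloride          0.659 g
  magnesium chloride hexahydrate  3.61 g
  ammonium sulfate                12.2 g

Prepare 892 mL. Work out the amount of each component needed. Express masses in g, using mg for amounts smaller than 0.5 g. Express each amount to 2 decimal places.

casein hydrolysate 3.02 g; L-lysine hydrochloride 293.91 mg; magnesium chloride hexahydrate 1.61 g; ammonium sulfate 5.44 g

Scale factor = 892 mL / 2000 mL = 0.446.
casein hydrolysate: 6.77 g × (892 mL / 2000 mL) = 3.02 g
L-lysine hydrochloride: 0.659 g × (892 mL / 2000 mL) = 0.293914 g = 293.91 mg
magnesium chloride hexahydrate: 3.61 g × (892 mL / 2000 mL) = 1.61 g
ammonium sulfate: 12.2 g × (892 mL / 2000 mL) = 5.44 g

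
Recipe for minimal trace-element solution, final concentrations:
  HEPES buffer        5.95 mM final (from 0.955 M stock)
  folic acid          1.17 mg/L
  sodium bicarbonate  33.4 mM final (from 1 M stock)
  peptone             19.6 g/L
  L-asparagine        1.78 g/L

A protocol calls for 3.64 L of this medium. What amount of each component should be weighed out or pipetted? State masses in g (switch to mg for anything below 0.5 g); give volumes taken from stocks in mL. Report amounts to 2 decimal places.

Working volume: 3.64 L.
HEPES buffer: V = C2·V2/C1 = 5.95 mM × 3640 mL ÷ 955 mM = 22.68 mL
folic acid: 1.17 mg/L × 3.64 L = 4.26 mg
sodium bicarbonate: V = C2·V2/C1 = 33.4 mM × 3640 mL ÷ 1000 mM = 121.58 mL
peptone: 19.6 g/L × 3.64 L = 71.34 g
L-asparagine: 1.78 g/L × 3.64 L = 6.48 g

HEPES buffer 22.68 mL; folic acid 4.26 mg; sodium bicarbonate 121.58 mL; peptone 71.34 g; L-asparagine 6.48 g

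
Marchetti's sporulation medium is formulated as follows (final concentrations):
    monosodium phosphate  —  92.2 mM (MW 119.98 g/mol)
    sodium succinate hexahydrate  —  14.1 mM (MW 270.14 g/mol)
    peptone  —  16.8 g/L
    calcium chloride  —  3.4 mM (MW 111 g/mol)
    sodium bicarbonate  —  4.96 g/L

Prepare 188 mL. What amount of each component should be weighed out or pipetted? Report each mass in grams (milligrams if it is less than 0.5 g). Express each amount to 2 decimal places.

monosodium phosphate 2.08 g; sodium succinate hexahydrate 0.72 g; peptone 3.16 g; calcium chloride 70.95 mg; sodium bicarbonate 0.93 g

Working volume: 188 mL = 0.188 L.
monosodium phosphate: 92.2 mmol/L × 119.98 g/mol × 0.188 L ÷ 1000 = 2.08 g
sodium succinate hexahydrate: 14.1 mmol/L × 270.14 g/mol × 0.188 L ÷ 1000 = 0.72 g
peptone: 16.8 g/L × 0.188 L = 3.16 g
calcium chloride: 3.4 mmol/L × 111 mg/mmol × 0.188 L = 70.95 mg
sodium bicarbonate: 4.96 g/L × 0.188 L = 0.93 g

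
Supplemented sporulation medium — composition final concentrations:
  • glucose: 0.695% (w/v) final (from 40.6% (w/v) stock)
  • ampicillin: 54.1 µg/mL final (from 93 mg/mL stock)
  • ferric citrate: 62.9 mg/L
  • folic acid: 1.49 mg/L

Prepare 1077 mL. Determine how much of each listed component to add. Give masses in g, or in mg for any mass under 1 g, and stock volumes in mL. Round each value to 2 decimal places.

glucose 18.44 mL; ampicillin 0.63 mL; ferric citrate 67.74 mg; folic acid 1.60 mg

Working volume: 1077 mL = 1.077 L.
glucose: V = C2·V2/C1 = 0.695% ÷ 40.6% × 1077 mL = 18.44 mL
ampicillin: V = C2·V2/C1 = 54.1 µg/mL × 1077 mL ÷ 93000 µg/mL = 0.63 mL
ferric citrate: 62.9 mg/L × 1.077 L = 67.74 mg
folic acid: 1.49 mg/L × 1.077 L = 1.60 mg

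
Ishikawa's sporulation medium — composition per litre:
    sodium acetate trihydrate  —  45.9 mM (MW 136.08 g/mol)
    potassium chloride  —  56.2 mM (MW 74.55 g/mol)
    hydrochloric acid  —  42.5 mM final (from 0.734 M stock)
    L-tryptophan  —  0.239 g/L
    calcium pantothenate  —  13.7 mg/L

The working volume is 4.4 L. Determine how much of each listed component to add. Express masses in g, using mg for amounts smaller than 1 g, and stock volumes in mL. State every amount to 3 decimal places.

Working volume: 4.4 L.
sodium acetate trihydrate: 45.9 mmol/L × 136.08 g/mol × 4.4 L ÷ 1000 = 27.483 g
potassium chloride: 56.2 mmol/L × 74.55 g/mol × 4.4 L ÷ 1000 = 18.435 g
hydrochloric acid: V = C2·V2/C1 = 42.5 mM × 4400 mL ÷ 734 mM = 254.768 mL
L-tryptophan: 0.239 g/L × 4.4 L = 1.052 g
calcium pantothenate: 13.7 mg/L × 4.4 L = 60.280 mg

sodium acetate trihydrate 27.483 g; potassium chloride 18.435 g; hydrochloric acid 254.768 mL; L-tryptophan 1.052 g; calcium pantothenate 60.280 mg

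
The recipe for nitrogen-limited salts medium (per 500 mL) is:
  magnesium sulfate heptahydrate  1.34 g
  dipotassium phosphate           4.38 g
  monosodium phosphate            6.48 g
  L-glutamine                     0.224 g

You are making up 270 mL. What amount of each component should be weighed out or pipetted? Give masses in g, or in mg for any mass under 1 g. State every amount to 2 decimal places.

magnesium sulfate heptahydrate 723.60 mg; dipotassium phosphate 2.37 g; monosodium phosphate 3.50 g; L-glutamine 120.96 mg

Scale factor = 270 mL / 500 mL = 0.54.
magnesium sulfate heptahydrate: 1.34 g × (270 mL / 500 mL) = 0.7236 g = 723.60 mg
dipotassium phosphate: 4.38 g × (270 mL / 500 mL) = 2.37 g
monosodium phosphate: 6.48 g × (270 mL / 500 mL) = 3.50 g
L-glutamine: 0.224 g × (270 mL / 500 mL) = 0.12096 g = 120.96 mg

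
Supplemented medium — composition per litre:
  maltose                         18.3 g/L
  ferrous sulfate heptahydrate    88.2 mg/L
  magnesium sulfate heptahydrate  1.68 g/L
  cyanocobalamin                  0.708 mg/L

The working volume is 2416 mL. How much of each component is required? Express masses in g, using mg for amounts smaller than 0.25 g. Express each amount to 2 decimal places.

Target volume = 2416 mL = 2.416 L.
maltose: 18.3 g/L × 2.416 L = 44.21 g
ferrous sulfate heptahydrate: 88.2 mg/L × 2.416 L = 213.09 mg
magnesium sulfate heptahydrate: 1.68 g/L × 2.416 L = 4.06 g
cyanocobalamin: 0.708 mg/L × 2.416 L = 1.71 mg

maltose 44.21 g; ferrous sulfate heptahydrate 213.09 mg; magnesium sulfate heptahydrate 4.06 g; cyanocobalamin 1.71 mg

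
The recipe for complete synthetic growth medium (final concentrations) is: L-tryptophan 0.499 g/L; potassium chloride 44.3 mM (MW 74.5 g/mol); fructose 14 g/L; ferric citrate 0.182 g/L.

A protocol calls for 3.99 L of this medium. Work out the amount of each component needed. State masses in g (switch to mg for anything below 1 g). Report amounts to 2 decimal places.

L-tryptophan 1.99 g; potassium chloride 13.17 g; fructose 55.86 g; ferric citrate 726.18 mg

Scale factor relative to 1 L: 3.99.
L-tryptophan: 0.499 g/L × 3.99 L = 1.99 g
potassium chloride: 44.3 mmol/L × 74.5 g/mol × 3.99 L ÷ 1000 = 13.17 g
fructose: 14 g/L × 3.99 L = 55.86 g
ferric citrate: 0.182 g/L × 3.99 L = 0.72618 g = 726.18 mg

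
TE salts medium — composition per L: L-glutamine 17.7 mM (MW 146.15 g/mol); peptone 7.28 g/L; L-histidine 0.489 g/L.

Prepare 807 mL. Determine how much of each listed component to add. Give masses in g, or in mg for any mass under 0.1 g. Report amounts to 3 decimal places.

L-glutamine 2.088 g; peptone 5.875 g; L-histidine 0.395 g

Scale factor relative to 1 L: 0.807.
L-glutamine: 17.7 mmol/L × 146.15 g/mol × 0.807 L ÷ 1000 = 2.088 g
peptone: 7.28 g/L × 0.807 L = 5.875 g
L-histidine: 0.489 g/L × 0.807 L = 0.395 g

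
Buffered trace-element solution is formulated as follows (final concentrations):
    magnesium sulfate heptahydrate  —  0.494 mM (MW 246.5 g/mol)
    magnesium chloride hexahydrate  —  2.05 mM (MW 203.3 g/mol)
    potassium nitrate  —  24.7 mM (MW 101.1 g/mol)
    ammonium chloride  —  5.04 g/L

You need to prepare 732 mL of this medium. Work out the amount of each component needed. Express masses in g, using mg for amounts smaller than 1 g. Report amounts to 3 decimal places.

Target volume = 732 mL = 0.732 L.
magnesium sulfate heptahydrate: 0.494 mmol/L × 246.5 mg/mmol × 0.732 L = 89.136 mg
magnesium chloride hexahydrate: 2.05 mmol/L × 203.3 mg/mmol × 0.732 L = 305.072 mg
potassium nitrate: 24.7 mmol/L × 101.1 g/mol × 0.732 L ÷ 1000 = 1.828 g
ammonium chloride: 5.04 g/L × 0.732 L = 3.689 g

magnesium sulfate heptahydrate 89.136 mg; magnesium chloride hexahydrate 305.072 mg; potassium nitrate 1.828 g; ammonium chloride 3.689 g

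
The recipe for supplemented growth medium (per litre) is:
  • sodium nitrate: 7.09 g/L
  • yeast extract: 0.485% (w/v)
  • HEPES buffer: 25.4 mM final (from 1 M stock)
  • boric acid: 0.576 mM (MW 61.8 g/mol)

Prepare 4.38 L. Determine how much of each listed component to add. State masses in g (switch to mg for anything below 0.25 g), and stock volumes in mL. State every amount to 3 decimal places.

Scale factor relative to 1 L: 4.38.
sodium nitrate: 7.09 g/L × 4.38 L = 31.054 g
yeast extract: 0.485% w/v = 4.85 g/L → 4.85 × 4.38 L = 21.243 g
HEPES buffer: dilute stock: 25.4 mM × 4380 mL ÷ 1000 mM = 111.252 mL
boric acid: 0.576 mmol/L × 61.8 mg/mmol × 4.38 L = 155.914 mg

sodium nitrate 31.054 g; yeast extract 21.243 g; HEPES buffer 111.252 mL; boric acid 155.914 mg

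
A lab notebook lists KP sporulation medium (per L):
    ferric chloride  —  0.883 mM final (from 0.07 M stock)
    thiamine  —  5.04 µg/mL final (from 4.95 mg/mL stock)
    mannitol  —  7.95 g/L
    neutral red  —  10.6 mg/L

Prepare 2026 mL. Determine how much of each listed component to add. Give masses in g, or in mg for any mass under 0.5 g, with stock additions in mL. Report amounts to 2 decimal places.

Target volume = 2026 mL = 2.026 L.
ferric chloride: C1V1 = C2V2 → 0.883 mM × 2026 mL ÷ 70 mM = 25.56 mL
thiamine: C1V1 = C2V2 → 5.04 µg/mL × 2026 mL ÷ 4950 µg/mL = 2.06 mL
mannitol: 7.95 g/L × 2.026 L = 16.11 g
neutral red: 10.6 mg/L × 2.026 L = 21.48 mg

ferric chloride 25.56 mL; thiamine 2.06 mL; mannitol 16.11 g; neutral red 21.48 mg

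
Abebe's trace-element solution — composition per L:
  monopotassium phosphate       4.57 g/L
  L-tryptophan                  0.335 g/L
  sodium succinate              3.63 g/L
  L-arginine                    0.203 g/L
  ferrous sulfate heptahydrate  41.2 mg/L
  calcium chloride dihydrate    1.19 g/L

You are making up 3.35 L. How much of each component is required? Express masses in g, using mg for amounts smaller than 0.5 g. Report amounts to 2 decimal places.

monopotassium phosphate 15.31 g; L-tryptophan 1.12 g; sodium succinate 12.16 g; L-arginine 0.68 g; ferrous sulfate heptahydrate 138.02 mg; calcium chloride dihydrate 3.99 g

Working volume: 3.35 L.
monopotassium phosphate: 4.57 g/L × 3.35 L = 15.31 g
L-tryptophan: 0.335 g/L × 3.35 L = 1.12 g
sodium succinate: 3.63 g/L × 3.35 L = 12.16 g
L-arginine: 0.203 g/L × 3.35 L = 0.68 g
ferrous sulfate heptahydrate: 41.2 mg/L × 3.35 L = 138.02 mg
calcium chloride dihydrate: 1.19 g/L × 3.35 L = 3.99 g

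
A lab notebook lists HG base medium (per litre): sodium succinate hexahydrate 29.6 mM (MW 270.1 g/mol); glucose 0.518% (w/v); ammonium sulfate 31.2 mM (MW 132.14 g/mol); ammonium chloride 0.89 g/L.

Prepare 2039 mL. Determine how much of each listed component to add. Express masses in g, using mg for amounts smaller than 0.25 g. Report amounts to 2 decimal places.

sodium succinate hexahydrate 16.30 g; glucose 10.56 g; ammonium sulfate 8.41 g; ammonium chloride 1.81 g

Working volume: 2039 mL = 2.039 L.
sodium succinate hexahydrate: 29.6 mmol/L × 270.1 g/mol × 2.039 L ÷ 1000 = 16.30 g
glucose: 0.518% w/v = 5.18 g/L → 5.18 × 2.039 L = 10.56 g
ammonium sulfate: 31.2 mmol/L × 132.14 g/mol × 2.039 L ÷ 1000 = 8.41 g
ammonium chloride: 0.89 g/L × 2.039 L = 1.81 g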